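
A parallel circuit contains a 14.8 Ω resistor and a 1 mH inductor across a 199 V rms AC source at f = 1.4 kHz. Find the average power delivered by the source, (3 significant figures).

2.68 kW

ω = 2πf = 8796 rad/s
X_L = ωL = 8.80 Ω
Parallel: admittances add. Y = 1/R + 1/(jωL)
Y = (0.0676 − j0.114) S
|Y| = 0.132 S → |Z| = 1/|Y| = 7.56 Ω, ∠Z = −∠Y = 59.3°
I = V/|Z| = 26.3 A
P = VI cos φ = 199 × 26.3 × cos(59.3°) = 2.68 kW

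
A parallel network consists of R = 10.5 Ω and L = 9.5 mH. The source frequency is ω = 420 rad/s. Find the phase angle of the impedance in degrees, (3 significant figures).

X_L = ωL = 3.99 Ω
Parallel: admittances add. Y = 1/R + 1/(jωL)
Y = (0.0952 − j0.251) S
|Y| = 0.268 S → |Z| = 1/|Y| = 3.73 Ω, ∠Z = −∠Y = 69.2°

69.2°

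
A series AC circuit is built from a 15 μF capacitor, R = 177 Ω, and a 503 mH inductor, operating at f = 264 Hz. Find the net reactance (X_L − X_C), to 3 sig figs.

794 Ω

ω = 2πf = 1659 rad/s
X_L = ωL = 834 Ω
X_C = 1/(ωC) = 40.2 Ω
X = 834 − 40.2 = 794 Ω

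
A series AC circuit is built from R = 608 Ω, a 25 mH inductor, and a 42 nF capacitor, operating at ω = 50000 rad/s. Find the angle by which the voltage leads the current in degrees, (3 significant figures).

51.8°

X_L = ωL = 1250 Ω
X_C = 1/(ωC) = 476 Ω
Net reactance X = X_L − X_C = 774 Ω
Z = 608 + j774 Ω
|Z| = √(608² + 774²) = 984 Ω
∠Z = arctan(774/608) = 51.8°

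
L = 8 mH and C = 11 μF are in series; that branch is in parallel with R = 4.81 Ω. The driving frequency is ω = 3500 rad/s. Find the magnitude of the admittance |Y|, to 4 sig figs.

X_L = ωL = 28.00 Ω
X_C = 1/(ωC) = 25.97 Ω
Branch 1: Z₁ = R = 4.810 Ω
Branch 2 (series LC): Z₂ = j(X_L − X_C) = j2.026 Ω
Parallel: Z = Z₁Z₂/(Z₁+Z₂), |Z| = 1.867 Ω, ∠Z = 67.16°
|Y| = 1/|Z| = 535.6 mS

535.6 mS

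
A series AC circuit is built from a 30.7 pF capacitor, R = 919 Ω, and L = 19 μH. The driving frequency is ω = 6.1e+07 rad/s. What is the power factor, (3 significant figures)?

0.827

X_L = ωL = 1160 Ω
X_C = 1/(ωC) = 534 Ω
Net reactance X = X_L − X_C = 625 Ω
Z = 919 + j625 Ω
|Z| = √(919² + 625²) = 1110 Ω
∠Z = arctan(625/919) = 34.2°
cos φ = cos(34.2°) = 0.827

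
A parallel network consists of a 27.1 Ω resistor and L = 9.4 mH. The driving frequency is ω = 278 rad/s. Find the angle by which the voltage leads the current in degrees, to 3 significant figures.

84.5°

X_L = ωL = 2.61 Ω
Parallel: admittances add. Y = 1/R + 1/(jωL)
Y = (0.0369 − j0.383) S
|Y| = 0.384 S → |Z| = 1/|Y| = 2.60 Ω, ∠Z = −∠Y = 84.5°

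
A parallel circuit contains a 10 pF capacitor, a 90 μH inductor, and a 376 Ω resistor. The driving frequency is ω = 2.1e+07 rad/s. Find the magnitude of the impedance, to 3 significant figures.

X_L = ωL = 1890 Ω
X_C = 1/(ωC) = 4760 Ω
Parallel: admittances add. Y = 1/R + 1/(jωL) + jωC
Y = (0.00266 − j0.000319) S
|Y| = 0.00268 S → |Z| = 1/|Y| = 373 Ω, ∠Z = −∠Y = 6.84°

373 Ω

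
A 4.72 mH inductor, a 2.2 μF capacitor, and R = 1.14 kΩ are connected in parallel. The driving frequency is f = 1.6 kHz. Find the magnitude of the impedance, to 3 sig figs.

ω = 2πf = 10050 rad/s
X_L = ωL = 47.5 Ω
X_C = 1/(ωC) = 45.2 Ω
Parallel: admittances add. Y = 1/R + 1/(jωL) + jωC
Y = (0.000877 + j0.00104) S
|Y| = 0.00136 S → |Z| = 1/|Y| = 734 Ω, ∠Z = −∠Y = -49.9°

734 Ω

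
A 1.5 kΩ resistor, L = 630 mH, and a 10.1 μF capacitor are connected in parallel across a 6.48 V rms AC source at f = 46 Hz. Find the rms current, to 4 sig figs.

ω = 2πf = 289.0 rad/s
X_L = ωL = 182.1 Ω
X_C = 1/(ωC) = 342.6 Ω
Parallel: admittances add. Y = 1/R + 1/(jωL) + jωC
Y = (0.0006667 − j0.002573) S
|Y| = 0.002658 S → |Z| = 1/|Y| = 376.3 Ω, ∠Z = −∠Y = 75.47°
I = V/|Z| = 6.48/376.3 = 17.22 mA

17.22 mA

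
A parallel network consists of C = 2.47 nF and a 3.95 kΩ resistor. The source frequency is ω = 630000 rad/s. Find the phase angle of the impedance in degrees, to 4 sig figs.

-80.76°

X_C = 1/(ωC) = 642.6 Ω
Parallel: admittances add. Y = 1/R + jωC
Y = (0.0002532 + j0.001556) S
|Y| = 0.001577 S → |Z| = 1/|Y| = 634.3 Ω, ∠Z = −∠Y = -80.76°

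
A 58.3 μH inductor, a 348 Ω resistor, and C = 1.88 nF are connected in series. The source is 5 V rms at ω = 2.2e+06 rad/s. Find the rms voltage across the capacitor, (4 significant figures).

X_L = ωL = 128.3 Ω
X_C = 1/(ωC) = 241.8 Ω
Net reactance X = X_L − X_C = -113.5 Ω
Z = 348.0 − j113.5 Ω
|Z| = √(348.0² + 113.5²) = 366.0 Ω
I = V/|Z| = 13.66 mA
V_C = I·|Z_C| = 0.01366 × 241.8 = 3.303 V

3.303 V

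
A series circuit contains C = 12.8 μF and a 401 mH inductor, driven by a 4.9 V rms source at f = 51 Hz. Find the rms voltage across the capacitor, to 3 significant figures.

10.4 V

ω = 2πf = 320.4 rad/s
X_L = ωL = 128 Ω
X_C = 1/(ωC) = 244 Ω
Net reactance X = X_L − X_C = -115 Ω
Z = − j115 Ω
|Z| = √(0² + 115²) = 115 Ω
I = V/|Z| = 42.5 mA
V_C = I·|Z_C| = 0.0425 × 244 = 10.4 V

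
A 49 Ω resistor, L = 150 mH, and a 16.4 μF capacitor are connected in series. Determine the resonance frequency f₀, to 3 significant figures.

101 Hz

ω₀ = 1/√(LC) = 1/√(0.15 × 1.64e-05) = 637.6 rad/s
f₀ = ω₀/(2π) = 101 Hz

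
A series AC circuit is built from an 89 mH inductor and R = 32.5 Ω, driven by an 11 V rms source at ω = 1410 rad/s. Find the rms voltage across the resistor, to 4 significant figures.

2.758 V

X_L = ωL = 125.5 Ω
Z = 32.50 + j125.5 Ω
|Z| = √(32.50² + 125.5²) = 129.6 Ω
I = V/|Z| = 84.86 mA
V_R = I·|Z_R| = 0.08486 × 32.50 = 2.758 V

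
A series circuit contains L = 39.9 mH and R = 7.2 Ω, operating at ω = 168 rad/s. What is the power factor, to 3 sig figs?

X_L = ωL = 6.70 Ω
Z = 7.20 + j6.70 Ω
|Z| = √(7.20² + 6.70²) = 9.84 Ω
∠Z = arctan(6.70/7.20) = 43.0°
cos φ = cos(43.0°) = 0.732

0.732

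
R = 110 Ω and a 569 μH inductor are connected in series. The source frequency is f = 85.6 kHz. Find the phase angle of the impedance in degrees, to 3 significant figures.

ω = 2πf = 537800 rad/s
X_L = ωL = 306 Ω
Z = 110 + j306 Ω
|Z| = √(110² + 306²) = 325 Ω
∠Z = arctan(306/110) = 70.2°

70.2°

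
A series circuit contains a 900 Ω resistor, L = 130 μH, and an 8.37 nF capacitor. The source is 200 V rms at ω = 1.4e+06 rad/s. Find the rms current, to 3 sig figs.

X_L = ωL = 182 Ω
X_C = 1/(ωC) = 85.3 Ω
Net reactance X = X_L − X_C = 96.7 Ω
Z = 900 + j96.7 Ω
|Z| = √(900² + 96.7²) = 905 Ω
I = V/|Z| = 200/905 = 221 mA

221 mA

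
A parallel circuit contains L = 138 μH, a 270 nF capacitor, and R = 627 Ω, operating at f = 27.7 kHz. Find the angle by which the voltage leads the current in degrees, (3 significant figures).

-73.4°

ω = 2πf = 174000 rad/s
X_L = ωL = 24.0 Ω
X_C = 1/(ωC) = 21.3 Ω
Parallel: admittances add. Y = 1/R + 1/(jωL) + jωC
Y = (0.00159 + j0.00536) S
|Y| = 0.00559 S → |Z| = 1/|Y| = 179 Ω, ∠Z = −∠Y = -73.4°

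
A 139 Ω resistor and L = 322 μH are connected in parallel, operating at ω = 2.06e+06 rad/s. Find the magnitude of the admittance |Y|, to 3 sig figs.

X_L = ωL = 663 Ω
Parallel: admittances add. Y = 1/R + 1/(jωL)
Y = (0.00719 − j0.00151) S
|Y| = 0.00735 S → |Z| = 1/|Y| = 136 Ω, ∠Z = −∠Y = 11.8°

7.35 mS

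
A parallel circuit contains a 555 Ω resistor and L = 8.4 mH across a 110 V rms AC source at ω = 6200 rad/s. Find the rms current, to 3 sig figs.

2.12 A

X_L = ωL = 52.1 Ω
Parallel: admittances add. Y = 1/R + 1/(jωL)
Y = (0.00180 − j0.0192) S
|Y| = 0.0193 S → |Z| = 1/|Y| = 51.9 Ω, ∠Z = −∠Y = 84.6°
I = V/|Z| = 110/51.9 = 2.12 A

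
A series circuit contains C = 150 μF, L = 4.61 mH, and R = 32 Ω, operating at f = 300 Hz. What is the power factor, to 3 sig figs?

ω = 2πf = 1885 rad/s
X_L = ωL = 8.69 Ω
X_C = 1/(ωC) = 3.54 Ω
Net reactance X = X_L − X_C = 5.15 Ω
Z = 32.0 + j5.15 Ω
|Z| = √(32.0² + 5.15²) = 32.4 Ω
∠Z = arctan(5.15/32.0) = 9.15°
cos φ = cos(9.15°) = 0.987

0.987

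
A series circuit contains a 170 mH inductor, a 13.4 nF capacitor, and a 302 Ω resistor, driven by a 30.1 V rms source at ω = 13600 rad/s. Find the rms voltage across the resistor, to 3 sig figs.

2.85 V

X_L = ωL = 2310 Ω
X_C = 1/(ωC) = 5490 Ω
Net reactance X = X_L − X_C = -3180 Ω
Z = 302 − j3180 Ω
|Z| = √(302² + 3180²) = 3190 Ω
I = V/|Z| = 9.44 mA
V_R = I·|Z_R| = 0.00944 × 302 = 2.85 V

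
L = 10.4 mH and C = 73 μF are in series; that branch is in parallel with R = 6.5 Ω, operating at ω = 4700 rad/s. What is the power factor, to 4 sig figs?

0.9901

X_L = ωL = 48.88 Ω
X_C = 1/(ωC) = 2.915 Ω
Branch 1: Z₁ = R = 6.500 Ω
Branch 2 (series LC): Z₂ = j(X_L − X_C) = j45.97 Ω
Parallel: Z = Z₁Z₂/(Z₁+Z₂), |Z| = 6.436 Ω, ∠Z = 8.049°
cos φ = cos(8.049°) = 0.9901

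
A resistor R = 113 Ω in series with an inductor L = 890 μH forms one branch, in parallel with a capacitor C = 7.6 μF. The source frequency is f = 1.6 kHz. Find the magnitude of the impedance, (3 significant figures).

ω = 2πf = 10050 rad/s
X_L = ωL = 8.95 Ω
X_C = 1/(ωC) = 13.1 Ω
Branch 1 (R+jX_L): Z₁ = 113 + j8.95 Ω, |Z₁| = 113 Ω
Branch 2 (−jX_C): Z₂ = −j13.1 Ω
Parallel: Z = Z₁Z₂/(Z₁+Z₂), |Z| = 13.1 Ω, ∠Z = -83.4°

13.1 Ω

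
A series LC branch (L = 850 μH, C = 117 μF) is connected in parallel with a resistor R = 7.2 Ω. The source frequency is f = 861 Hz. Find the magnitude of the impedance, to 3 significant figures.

2.78 Ω

ω = 2πf = 5410 rad/s
X_L = ωL = 4.60 Ω
X_C = 1/(ωC) = 1.58 Ω
Branch 1: Z₁ = R = 7.20 Ω
Branch 2 (series LC): Z₂ = j(X_L − X_C) = j3.02 Ω
Parallel: Z = Z₁Z₂/(Z₁+Z₂), |Z| = 2.78 Ω, ∠Z = 67.3°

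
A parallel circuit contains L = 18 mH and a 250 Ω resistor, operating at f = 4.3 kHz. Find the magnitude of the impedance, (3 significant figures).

222 Ω

ω = 2πf = 27020 rad/s
X_L = ωL = 486 Ω
Parallel: admittances add. Y = 1/R + 1/(jωL)
Y = (0.00400 − j0.00206) S
|Y| = 0.00450 S → |Z| = 1/|Y| = 222 Ω, ∠Z = −∠Y = 27.2°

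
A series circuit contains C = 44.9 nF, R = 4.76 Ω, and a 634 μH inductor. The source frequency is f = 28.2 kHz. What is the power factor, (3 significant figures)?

ω = 2πf = 177200 rad/s
X_L = ωL = 112 Ω
X_C = 1/(ωC) = 126 Ω
Net reactance X = X_L − X_C = -13.4 Ω
Z = 4.76 − j13.4 Ω
|Z| = √(4.76² + 13.4²) = 14.2 Ω
∠Z = arctan(-13.4/4.76) = -70.4°
cos φ = cos(-70.4°) = 0.336

0.336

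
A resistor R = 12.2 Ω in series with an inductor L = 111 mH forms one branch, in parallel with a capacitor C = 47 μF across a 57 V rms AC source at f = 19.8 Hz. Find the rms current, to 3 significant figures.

2.85 A

ω = 2πf = 124.4 rad/s
X_L = ωL = 13.8 Ω
X_C = 1/(ωC) = 171 Ω
Branch 1 (R+jX_L): Z₁ = 12.2 + j13.8 Ω, |Z₁| = 18.4 Ω
Branch 2 (−jX_C): Z₂ = −j171 Ω
Parallel: Z = Z₁Z₂/(Z₁+Z₂), |Z| = 20.0 Ω, ∠Z = 44.1°
I = V/|Z| = 57/20.0 = 2.85 A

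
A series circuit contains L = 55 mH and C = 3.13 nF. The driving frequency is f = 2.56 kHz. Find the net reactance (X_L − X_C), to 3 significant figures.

-19000 Ω

ω = 2πf = 16080 rad/s
X_L = ωL = 885 Ω
X_C = 1/(ωC) = 19900 Ω
X = 885 − 19900 = -19000 Ω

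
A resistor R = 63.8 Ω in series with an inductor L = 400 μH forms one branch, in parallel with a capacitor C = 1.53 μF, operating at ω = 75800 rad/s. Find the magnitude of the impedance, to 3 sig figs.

X_L = ωL = 30.3 Ω
X_C = 1/(ωC) = 8.62 Ω
Branch 1 (R+jX_L): Z₁ = 63.8 + j30.3 Ω, |Z₁| = 70.6 Ω
Branch 2 (−jX_C): Z₂ = −j8.62 Ω
Parallel: Z = Z₁Z₂/(Z₁+Z₂), |Z| = 9.04 Ω, ∠Z = -83.4°

9.04 Ω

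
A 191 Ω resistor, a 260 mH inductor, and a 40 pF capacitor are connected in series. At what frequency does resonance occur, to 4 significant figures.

49.35 kHz

ω₀ = 1/√(LC) = 1/√(0.26 × 4e-11) = 310100 rad/s
f₀ = ω₀/(2π) = 49.35 kHz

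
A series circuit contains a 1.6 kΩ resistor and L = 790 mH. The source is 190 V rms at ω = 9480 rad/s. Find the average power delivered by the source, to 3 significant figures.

985 mW

X_L = ωL = 7490 Ω
Z = 1600 + j7490 Ω
|Z| = √(1600² + 7490²) = 7660 Ω
∠Z = arctan(7490/1600) = 77.9°
I = V/|Z| = 24.8 mA
P = VI cos φ = 190 × 0.0248 × cos(77.9°) = 985 mW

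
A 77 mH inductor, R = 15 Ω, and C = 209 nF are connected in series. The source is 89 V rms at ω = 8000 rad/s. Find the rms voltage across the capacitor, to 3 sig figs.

2280 V

X_L = ωL = 616 Ω
X_C = 1/(ωC) = 598 Ω
Net reactance X = X_L − X_C = 17.9 Ω
Z = 15.0 + j17.9 Ω
|Z| = √(15.0² + 17.9²) = 23.4 Ω
I = V/|Z| = 3.81 A
V_C = I·|Z_C| = 3.81 × 598 = 2280 V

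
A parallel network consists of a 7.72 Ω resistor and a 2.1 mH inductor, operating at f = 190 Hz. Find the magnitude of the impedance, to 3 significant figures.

2.38 Ω

ω = 2πf = 1194 rad/s
X_L = ωL = 2.51 Ω
Parallel: admittances add. Y = 1/R + 1/(jωL)
Y = (0.130 − j0.399) S
|Y| = 0.419 S → |Z| = 1/|Y| = 2.38 Ω, ∠Z = −∠Y = 72.0°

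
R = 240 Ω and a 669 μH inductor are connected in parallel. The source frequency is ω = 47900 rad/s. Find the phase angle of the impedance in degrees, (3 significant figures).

82.4°

X_L = ωL = 32.0 Ω
Parallel: admittances add. Y = 1/R + 1/(jωL)
Y = (0.00417 − j0.0312) S
|Y| = 0.0315 S → |Z| = 1/|Y| = 31.8 Ω, ∠Z = −∠Y = 82.4°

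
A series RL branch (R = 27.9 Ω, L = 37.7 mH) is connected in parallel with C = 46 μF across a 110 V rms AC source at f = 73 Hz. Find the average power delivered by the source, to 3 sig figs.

313 W

ω = 2πf = 458.7 rad/s
X_L = ωL = 17.3 Ω
X_C = 1/(ωC) = 47.4 Ω
Branch 1 (R+jX_L): Z₁ = 27.9 + j17.3 Ω, |Z₁| = 32.8 Ω
Branch 2 (−jX_C): Z₂ = −j47.4 Ω
Parallel: Z = Z₁Z₂/(Z₁+Z₂), |Z| = 37.9 Ω, ∠Z = -11.0°
I = V/|Z| = 2.90 A
P = VI cos φ = 110 × 2.90 × cos(-11.0°) = 313 W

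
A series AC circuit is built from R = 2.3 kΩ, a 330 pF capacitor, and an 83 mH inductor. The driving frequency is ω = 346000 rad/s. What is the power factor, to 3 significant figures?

X_L = ωL = 28700 Ω
X_C = 1/(ωC) = 8760 Ω
Net reactance X = X_L − X_C = 20000 Ω
Z = 2300 + j20000 Ω
|Z| = √(2300² + 20000²) = 20100 Ω
∠Z = arctan(20000/2300) = 83.4°
cos φ = cos(83.4°) = 0.114

0.114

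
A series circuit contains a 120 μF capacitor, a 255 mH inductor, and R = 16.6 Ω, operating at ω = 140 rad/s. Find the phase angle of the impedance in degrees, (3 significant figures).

X_L = ωL = 35.7 Ω
X_C = 1/(ωC) = 59.5 Ω
Net reactance X = X_L − X_C = -23.8 Ω
Z = 16.6 − j23.8 Ω
|Z| = √(16.6² + 23.8²) = 29.0 Ω
∠Z = arctan(-23.8/16.6) = -55.1°

-55.1°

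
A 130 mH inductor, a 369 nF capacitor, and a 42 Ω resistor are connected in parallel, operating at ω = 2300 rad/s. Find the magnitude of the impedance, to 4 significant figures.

41.77 Ω

X_L = ωL = 299.0 Ω
X_C = 1/(ωC) = 1178 Ω
Parallel: admittances add. Y = 1/R + 1/(jωL) + jωC
Y = (0.02381 − j0.002496) S
|Y| = 0.02394 S → |Z| = 1/|Y| = 41.77 Ω, ∠Z = −∠Y = 5.984°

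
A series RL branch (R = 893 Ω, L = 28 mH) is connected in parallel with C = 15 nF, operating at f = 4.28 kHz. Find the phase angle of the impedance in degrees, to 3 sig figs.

12.8°

ω = 2πf = 26890 rad/s
X_L = ωL = 753 Ω
X_C = 1/(ωC) = 2480 Ω
Branch 1 (R+jX_L): Z₁ = 893 + j753 Ω, |Z₁| = 1170 Ω
Branch 2 (−jX_C): Z₂ = −j2480 Ω
Parallel: Z = Z₁Z₂/(Z₁+Z₂), |Z| = 1490 Ω, ∠Z = 12.8°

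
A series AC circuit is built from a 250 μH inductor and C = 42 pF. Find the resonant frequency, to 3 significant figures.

1.55 MHz

ω₀ = 1/√(LC) = 1/√(0.00025 × 4.2e-11) = 9.759e+06 rad/s
f₀ = ω₀/(2π) = 1.55 MHz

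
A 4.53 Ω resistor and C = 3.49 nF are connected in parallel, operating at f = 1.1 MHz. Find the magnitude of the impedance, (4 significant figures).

ω = 2πf = 6.912e+06 rad/s
X_C = 1/(ωC) = 41.46 Ω
Parallel: admittances add. Y = 1/R + jωC
Y = (0.2208 + j0.02412) S
|Y| = 0.2221 S → |Z| = 1/|Y| = 4.503 Ω, ∠Z = −∠Y = -6.236°

4.503 Ω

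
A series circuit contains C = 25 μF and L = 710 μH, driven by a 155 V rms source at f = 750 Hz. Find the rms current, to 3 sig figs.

ω = 2πf = 4712 rad/s
X_L = ωL = 3.35 Ω
X_C = 1/(ωC) = 8.49 Ω
Net reactance X = X_L − X_C = -5.14 Ω
Z = − j5.14 Ω
|Z| = √(0² + 5.14²) = 5.14 Ω
I = V/|Z| = 155/5.14 = 30.1 A

30.1 A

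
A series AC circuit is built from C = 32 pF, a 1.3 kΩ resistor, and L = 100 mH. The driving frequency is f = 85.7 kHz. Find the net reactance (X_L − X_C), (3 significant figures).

ω = 2πf = 538500 rad/s
X_L = ωL = 53800 Ω
X_C = 1/(ωC) = 58000 Ω
X = 53800 − 58000 = -4190 Ω

-4190 Ω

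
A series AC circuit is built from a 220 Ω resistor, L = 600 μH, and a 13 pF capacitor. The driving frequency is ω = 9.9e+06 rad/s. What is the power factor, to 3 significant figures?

0.119

X_L = ωL = 5940 Ω
X_C = 1/(ωC) = 7770 Ω
Net reactance X = X_L − X_C = -1830 Ω
Z = 220 − j1830 Ω
|Z| = √(220² + 1830²) = 1840 Ω
∠Z = arctan(-1830/220) = -83.1°
cos φ = cos(-83.1°) = 0.119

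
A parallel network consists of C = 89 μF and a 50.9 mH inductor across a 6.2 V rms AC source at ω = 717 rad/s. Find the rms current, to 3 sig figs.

226 mA

X_L = ωL = 36.5 Ω
X_C = 1/(ωC) = 15.7 Ω
Parallel: admittances add. Y = 1/(jωL) + jωC
Y = (0 + j0.0364) S
|Y| = 0.0364 S → |Z| = 1/|Y| = 27.5 Ω, ∠Z = −∠Y = -90.0°
I = V/|Z| = 6.2/27.5 = 226 mA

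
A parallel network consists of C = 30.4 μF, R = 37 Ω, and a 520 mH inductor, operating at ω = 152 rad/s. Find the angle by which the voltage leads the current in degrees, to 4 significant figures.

X_L = ωL = 79.04 Ω
X_C = 1/(ωC) = 216.4 Ω
Parallel: admittances add. Y = 1/R + 1/(jωL) + jωC
Y = (0.02703 − j0.008031) S
|Y| = 0.02819 S → |Z| = 1/|Y| = 35.47 Ω, ∠Z = −∠Y = 16.55°

16.55°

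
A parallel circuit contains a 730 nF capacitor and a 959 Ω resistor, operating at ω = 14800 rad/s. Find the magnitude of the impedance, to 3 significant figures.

92.1 Ω

X_C = 1/(ωC) = 92.6 Ω
Parallel: admittances add. Y = 1/R + jωC
Y = (0.00104 + j0.0108) S
|Y| = 0.0109 S → |Z| = 1/|Y| = 92.1 Ω, ∠Z = −∠Y = -84.5°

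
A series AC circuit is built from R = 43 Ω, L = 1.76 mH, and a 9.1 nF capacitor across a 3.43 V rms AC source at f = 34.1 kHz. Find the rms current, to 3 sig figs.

24.1 mA

ω = 2πf = 214300 rad/s
X_L = ωL = 377 Ω
X_C = 1/(ωC) = 513 Ω
Net reactance X = X_L − X_C = -136 Ω
Z = 43.0 − j136 Ω
|Z| = √(43.0² + 136²) = 142 Ω
I = V/|Z| = 3.43/142 = 24.1 mA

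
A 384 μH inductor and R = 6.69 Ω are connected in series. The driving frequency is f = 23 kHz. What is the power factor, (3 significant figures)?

0.120

ω = 2πf = 144500 rad/s
X_L = ωL = 55.5 Ω
Z = 6.69 + j55.5 Ω
|Z| = √(6.69² + 55.5²) = 55.9 Ω
∠Z = arctan(55.5/6.69) = 83.1°
cos φ = cos(83.1°) = 0.120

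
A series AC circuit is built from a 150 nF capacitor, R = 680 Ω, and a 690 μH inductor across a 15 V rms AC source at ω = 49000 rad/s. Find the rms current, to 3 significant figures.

X_L = ωL = 33.8 Ω
X_C = 1/(ωC) = 136 Ω
Net reactance X = X_L − X_C = -102 Ω
Z = 680 − j102 Ω
|Z| = √(680² + 102²) = 688 Ω
I = V/|Z| = 15/688 = 21.8 mA

21.8 mA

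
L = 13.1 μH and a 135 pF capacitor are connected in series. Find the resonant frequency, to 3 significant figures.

3.78 MHz

ω₀ = 1/√(LC) = 1/√(1.31e-05 × 1.35e-10) = 2.378e+07 rad/s
f₀ = ω₀/(2π) = 3.78 MHz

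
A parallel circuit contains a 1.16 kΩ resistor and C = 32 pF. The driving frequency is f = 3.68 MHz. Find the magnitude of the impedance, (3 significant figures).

880 Ω

ω = 2πf = 2.312e+07 rad/s
X_C = 1/(ωC) = 1350 Ω
Parallel: admittances add. Y = 1/R + jωC
Y = (0.000862 + j0.000740) S
|Y| = 0.00114 S → |Z| = 1/|Y| = 880 Ω, ∠Z = −∠Y = -40.6°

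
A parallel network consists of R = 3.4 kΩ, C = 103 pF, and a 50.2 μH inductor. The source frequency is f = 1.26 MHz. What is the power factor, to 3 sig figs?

ω = 2πf = 7.917e+06 rad/s
X_L = ωL = 397 Ω
X_C = 1/(ωC) = 1230 Ω
Parallel: admittances add. Y = 1/R + 1/(jωL) + jωC
Y = (0.000294 − j0.00170) S
|Y| = 0.00173 S → |Z| = 1/|Y| = 579 Ω, ∠Z = −∠Y = 80.2°
cos φ = cos(80.2°) = 0.170

0.170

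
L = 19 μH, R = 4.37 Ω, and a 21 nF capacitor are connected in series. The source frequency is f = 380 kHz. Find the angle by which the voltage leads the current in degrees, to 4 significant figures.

80.25°

ω = 2πf = 2.388e+06 rad/s
X_L = ωL = 45.36 Ω
X_C = 1/(ωC) = 19.94 Ω
Net reactance X = X_L − X_C = 25.42 Ω
Z = 4.370 + j25.42 Ω
|Z| = √(4.370² + 25.42²) = 25.79 Ω
∠Z = arctan(25.42/4.370) = 80.25°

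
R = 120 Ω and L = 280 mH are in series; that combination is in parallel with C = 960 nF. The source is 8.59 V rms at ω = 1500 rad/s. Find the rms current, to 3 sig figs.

8.48 mA

X_L = ωL = 420 Ω
X_C = 1/(ωC) = 694 Ω
Branch 1 (R+jX_L): Z₁ = 120 + j420 Ω, |Z₁| = 437 Ω
Branch 2 (−jX_C): Z₂ = −j694 Ω
Parallel: Z = Z₁Z₂/(Z₁+Z₂), |Z| = 1010 Ω, ∠Z = 50.4°
I = V/|Z| = 8.59/1010 = 8.48 mA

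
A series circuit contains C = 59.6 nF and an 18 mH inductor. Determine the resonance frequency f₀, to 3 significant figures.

4.86 kHz

ω₀ = 1/√(LC) = 1/√(0.018 × 5.96e-08) = 30530 rad/s
f₀ = ω₀/(2π) = 4.86 kHz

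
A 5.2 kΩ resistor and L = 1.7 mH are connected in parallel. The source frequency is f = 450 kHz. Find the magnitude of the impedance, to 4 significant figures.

ω = 2πf = 2.827e+06 rad/s
X_L = ωL = 4807 Ω
Parallel: admittances add. Y = 1/R + 1/(jωL)
Y = (0.0001923 − j0.0002080) S
|Y| = 0.0002833 S → |Z| = 1/|Y| = 3530 Ω, ∠Z = −∠Y = 47.25°

3530 Ω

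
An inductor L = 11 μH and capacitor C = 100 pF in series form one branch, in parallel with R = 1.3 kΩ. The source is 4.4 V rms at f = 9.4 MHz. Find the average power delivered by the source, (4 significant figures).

ω = 2πf = 5.906e+07 rad/s
X_L = ωL = 649.7 Ω
X_C = 1/(ωC) = 169.3 Ω
Branch 1: Z₁ = R = 1300 Ω
Branch 2 (series LC): Z₂ = j(X_L − X_C) = j480.4 Ω
Parallel: Z = Z₁Z₂/(Z₁+Z₂), |Z| = 450.6 Ω, ∠Z = 69.72°
I = V/|Z| = 9.765 mA
P = VI cos φ = 4.4 × 0.009765 × cos(69.72°) = 14.89 mW

14.89 mW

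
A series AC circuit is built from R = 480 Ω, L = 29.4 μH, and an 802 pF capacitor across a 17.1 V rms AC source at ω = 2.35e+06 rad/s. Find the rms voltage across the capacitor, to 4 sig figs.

X_L = ωL = 69.09 Ω
X_C = 1/(ωC) = 530.6 Ω
Net reactance X = X_L − X_C = -461.5 Ω
Z = 480.0 − j461.5 Ω
|Z| = √(480.0² + 461.5²) = 665.9 Ω
I = V/|Z| = 25.68 mA
V_C = I·|Z_C| = 0.02568 × 530.6 = 13.63 V

13.63 V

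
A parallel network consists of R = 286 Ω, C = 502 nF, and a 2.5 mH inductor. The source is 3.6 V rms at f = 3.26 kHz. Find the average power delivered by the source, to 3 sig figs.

45.3 mW

ω = 2πf = 20480 rad/s
X_L = ωL = 51.2 Ω
X_C = 1/(ωC) = 97.3 Ω
Parallel: admittances add. Y = 1/R + 1/(jωL) + jωC
Y = (0.00350 − j0.00925) S
|Y| = 0.00988 S → |Z| = 1/|Y| = 101 Ω, ∠Z = −∠Y = 69.3°
I = V/|Z| = 35.6 mA
P = VI cos φ = 3.6 × 0.0356 × cos(69.3°) = 45.3 mW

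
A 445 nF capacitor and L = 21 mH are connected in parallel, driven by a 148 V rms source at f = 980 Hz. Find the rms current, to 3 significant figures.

739 mA

ω = 2πf = 6158 rad/s
X_L = ωL = 129 Ω
X_C = 1/(ωC) = 365 Ω
Parallel: admittances add. Y = 1/(jωL) + jωC
Y = (0 − j0.00499) S
|Y| = 0.00499 S → |Z| = 1/|Y| = 200 Ω, ∠Z = −∠Y = 90.0°
I = V/|Z| = 148/200 = 739 mA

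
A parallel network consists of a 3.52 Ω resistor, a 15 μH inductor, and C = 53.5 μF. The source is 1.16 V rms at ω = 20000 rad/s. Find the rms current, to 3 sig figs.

X_L = ωL = 0.300 Ω
X_C = 1/(ωC) = 0.935 Ω
Parallel: admittances add. Y = 1/R + 1/(jωL) + jωC
Y = (0.284 − j2.26) S
|Y| = 2.28 S → |Z| = 1/|Y| = 0.438 Ω, ∠Z = −∠Y = 82.8°
I = V/|Z| = 1.16/0.438 = 2.65 A

2.65 A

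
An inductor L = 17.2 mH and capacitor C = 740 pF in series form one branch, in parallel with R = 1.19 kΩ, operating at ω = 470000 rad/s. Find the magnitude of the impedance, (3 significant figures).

1160 Ω

X_L = ωL = 8080 Ω
X_C = 1/(ωC) = 2880 Ω
Branch 1: Z₁ = R = 1190 Ω
Branch 2 (series LC): Z₂ = j(X_L − X_C) = j5210 Ω
Parallel: Z = Z₁Z₂/(Z₁+Z₂), |Z| = 1160 Ω, ∠Z = 12.9°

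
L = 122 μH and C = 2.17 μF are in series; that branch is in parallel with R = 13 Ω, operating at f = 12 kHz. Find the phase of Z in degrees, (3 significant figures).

76.6°

ω = 2πf = 75400 rad/s
X_L = ωL = 9.20 Ω
X_C = 1/(ωC) = 6.11 Ω
Branch 1: Z₁ = R = 13.0 Ω
Branch 2 (series LC): Z₂ = j(X_L − X_C) = j3.09 Ω
Parallel: Z = Z₁Z₂/(Z₁+Z₂), |Z| = 3.00 Ω, ∠Z = 76.6°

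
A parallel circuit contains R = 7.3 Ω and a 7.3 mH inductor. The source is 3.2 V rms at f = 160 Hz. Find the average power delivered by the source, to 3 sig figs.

1.40 W

ω = 2πf = 1005 rad/s
X_L = ωL = 7.34 Ω
Parallel: admittances add. Y = 1/R + 1/(jωL)
Y = (0.137 − j0.136) S
|Y| = 0.193 S → |Z| = 1/|Y| = 5.18 Ω, ∠Z = −∠Y = 44.8°
I = V/|Z| = 618 mA
P = VI cos φ = 3.2 × 0.618 × cos(44.8°) = 1.40 W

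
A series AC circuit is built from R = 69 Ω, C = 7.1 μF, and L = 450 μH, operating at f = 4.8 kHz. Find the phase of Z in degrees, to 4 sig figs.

ω = 2πf = 30160 rad/s
X_L = ωL = 13.57 Ω
X_C = 1/(ωC) = 4.670 Ω
Net reactance X = X_L − X_C = 8.902 Ω
Z = 69.00 + j8.902 Ω
|Z| = √(69.00² + 8.902²) = 69.57 Ω
∠Z = arctan(8.902/69.00) = 7.351°

7.351°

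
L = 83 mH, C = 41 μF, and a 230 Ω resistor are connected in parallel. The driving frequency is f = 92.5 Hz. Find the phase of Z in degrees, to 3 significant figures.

-35.5°

ω = 2πf = 581.2 rad/s
X_L = ωL = 48.2 Ω
X_C = 1/(ωC) = 42.0 Ω
Parallel: admittances add. Y = 1/R + 1/(jωL) + jωC
Y = (0.00435 + j0.00310) S
|Y| = 0.00534 S → |Z| = 1/|Y| = 187 Ω, ∠Z = −∠Y = -35.5°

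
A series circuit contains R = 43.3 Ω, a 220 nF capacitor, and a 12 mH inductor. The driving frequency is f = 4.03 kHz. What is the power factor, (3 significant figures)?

0.329

ω = 2πf = 25320 rad/s
X_L = ωL = 304 Ω
X_C = 1/(ωC) = 180 Ω
Net reactance X = X_L − X_C = 124 Ω
Z = 43.3 + j124 Ω
|Z| = √(43.3² + 124²) = 132 Ω
∠Z = arctan(124/43.3) = 70.8°
cos φ = cos(70.8°) = 0.329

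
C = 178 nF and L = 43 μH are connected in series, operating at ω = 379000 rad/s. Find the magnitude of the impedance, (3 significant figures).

1.47 Ω

X_L = ωL = 16.3 Ω
X_C = 1/(ωC) = 14.8 Ω
Net reactance X = X_L − X_C = 1.47 Ω
Z = j1.47 Ω
|Z| = √(0² + 1.47²) = 1.47 Ω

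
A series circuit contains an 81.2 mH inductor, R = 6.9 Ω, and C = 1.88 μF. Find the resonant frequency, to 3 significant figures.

ω₀ = 1/√(LC) = 1/√(0.0812 × 1.88e-06) = 2559 rad/s
f₀ = ω₀/(2π) = 407 Hz

407 Hz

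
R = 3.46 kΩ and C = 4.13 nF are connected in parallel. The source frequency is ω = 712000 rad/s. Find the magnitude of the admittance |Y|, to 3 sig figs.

X_C = 1/(ωC) = 340 Ω
Parallel: admittances add. Y = 1/R + jωC
Y = (0.000289 + j0.00294) S
|Y| = 0.00295 S → |Z| = 1/|Y| = 338 Ω, ∠Z = −∠Y = -84.4°

2.95 mS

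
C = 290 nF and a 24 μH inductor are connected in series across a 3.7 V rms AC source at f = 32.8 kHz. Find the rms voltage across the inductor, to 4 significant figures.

1.553 V

ω = 2πf = 206100 rad/s
X_L = ωL = 4.946 Ω
X_C = 1/(ωC) = 16.73 Ω
Net reactance X = X_L − X_C = -11.79 Ω
Z = − j11.79 Ω
|Z| = √(0² + 11.79²) = 11.79 Ω
I = V/|Z| = 313.9 mA
V_L = I·|Z_L| = 0.3139 × 4.946 = 1.553 V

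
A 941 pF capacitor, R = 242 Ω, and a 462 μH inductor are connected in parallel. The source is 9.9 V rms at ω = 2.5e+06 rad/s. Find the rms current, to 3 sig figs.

43.5 mA

X_L = ωL = 1160 Ω
X_C = 1/(ωC) = 425 Ω
Parallel: admittances add. Y = 1/R + 1/(jωL) + jωC
Y = (0.00413 + j0.00149) S
|Y| = 0.00439 S → |Z| = 1/|Y| = 228 Ω, ∠Z = −∠Y = -19.8°
I = V/|Z| = 9.9/228 = 43.5 mA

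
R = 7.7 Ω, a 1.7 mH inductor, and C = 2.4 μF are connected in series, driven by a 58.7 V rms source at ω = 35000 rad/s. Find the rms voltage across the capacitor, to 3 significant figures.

14.5 V

X_L = ωL = 59.5 Ω
X_C = 1/(ωC) = 11.9 Ω
Net reactance X = X_L − X_C = 47.6 Ω
Z = 7.70 + j47.6 Ω
|Z| = √(7.70² + 47.6²) = 48.2 Ω
I = V/|Z| = 1.22 A
V_C = I·|Z_C| = 1.22 × 11.9 = 14.5 V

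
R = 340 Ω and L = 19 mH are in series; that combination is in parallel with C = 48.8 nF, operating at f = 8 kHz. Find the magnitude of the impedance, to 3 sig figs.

641 Ω

ω = 2πf = 50270 rad/s
X_L = ωL = 955 Ω
X_C = 1/(ωC) = 408 Ω
Branch 1 (R+jX_L): Z₁ = 340 + j955 Ω, |Z₁| = 1010 Ω
Branch 2 (−jX_C): Z₂ = −j408 Ω
Parallel: Z = Z₁Z₂/(Z₁+Z₂), |Z| = 641 Ω, ∠Z = -77.7°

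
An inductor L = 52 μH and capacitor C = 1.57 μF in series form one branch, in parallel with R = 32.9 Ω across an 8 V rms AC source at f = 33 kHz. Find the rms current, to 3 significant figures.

1.07 A

ω = 2πf = 207300 rad/s
X_L = ωL = 10.8 Ω
X_C = 1/(ωC) = 3.07 Ω
Branch 1: Z₁ = R = 32.9 Ω
Branch 2 (series LC): Z₂ = j(X_L − X_C) = j7.71 Ω
Parallel: Z = Z₁Z₂/(Z₁+Z₂), |Z| = 7.51 Ω, ∠Z = 76.8°
I = V/|Z| = 8/7.51 = 1.07 A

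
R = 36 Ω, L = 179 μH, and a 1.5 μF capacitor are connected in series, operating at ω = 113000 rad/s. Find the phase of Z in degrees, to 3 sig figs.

21.7°

X_L = ωL = 20.2 Ω
X_C = 1/(ωC) = 5.90 Ω
Net reactance X = X_L − X_C = 14.3 Ω
Z = 36.0 + j14.3 Ω
|Z| = √(36.0² + 14.3²) = 38.7 Ω
∠Z = arctan(14.3/36.0) = 21.7°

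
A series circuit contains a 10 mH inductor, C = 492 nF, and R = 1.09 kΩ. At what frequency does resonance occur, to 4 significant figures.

2.269 kHz

ω₀ = 1/√(LC) = 1/√(0.01 × 4.92e-07) = 14260 rad/s
f₀ = ω₀/(2π) = 2.269 kHz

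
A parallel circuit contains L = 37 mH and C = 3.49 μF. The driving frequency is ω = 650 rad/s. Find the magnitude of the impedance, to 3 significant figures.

X_L = ωL = 24.0 Ω
X_C = 1/(ωC) = 441 Ω
Parallel: admittances add. Y = 1/(jωL) + jωC
Y = (0 − j0.0393) S
|Y| = 0.0393 S → |Z| = 1/|Y| = 25.4 Ω, ∠Z = −∠Y = 90.0°

25.4 Ω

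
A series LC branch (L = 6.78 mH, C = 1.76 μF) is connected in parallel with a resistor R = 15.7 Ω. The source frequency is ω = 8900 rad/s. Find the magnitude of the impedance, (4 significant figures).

3.415 Ω

X_L = ωL = 60.34 Ω
X_C = 1/(ωC) = 63.84 Ω
Branch 1: Z₁ = R = 15.70 Ω
Branch 2 (series LC): Z₂ = j(X_L − X_C) = −j3.499 Ω
Parallel: Z = Z₁Z₂/(Z₁+Z₂), |Z| = 3.415 Ω, ∠Z = -77.44°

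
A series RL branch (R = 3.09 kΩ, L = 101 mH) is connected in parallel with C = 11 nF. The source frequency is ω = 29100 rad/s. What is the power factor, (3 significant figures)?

0.731

X_L = ωL = 2940 Ω
X_C = 1/(ωC) = 3120 Ω
Branch 1 (R+jX_L): Z₁ = 3090 + j2940 Ω, |Z₁| = 4260 Ω
Branch 2 (−jX_C): Z₂ = −j3120 Ω
Parallel: Z = Z₁Z₂/(Z₁+Z₂), |Z| = 4300 Ω, ∠Z = -43.0°
cos φ = cos(-43.0°) = 0.731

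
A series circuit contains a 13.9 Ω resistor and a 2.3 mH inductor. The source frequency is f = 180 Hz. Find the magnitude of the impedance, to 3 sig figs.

ω = 2πf = 1131 rad/s
X_L = ωL = 2.60 Ω
Z = 13.9 + j2.60 Ω
|Z| = √(13.9² + 2.60²) = 14.1 Ω

14.1 Ω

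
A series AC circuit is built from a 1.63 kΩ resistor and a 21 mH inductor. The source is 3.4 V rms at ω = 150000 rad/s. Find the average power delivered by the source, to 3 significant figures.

X_L = ωL = 3150 Ω
Z = 1630 + j3150 Ω
|Z| = √(1630² + 3150²) = 3550 Ω
∠Z = arctan(3150/1630) = 62.6°
I = V/|Z| = 959 μA
P = VI cos φ = 3.4 × 0.000959 × cos(62.6°) = 1.50 mW

1.50 mW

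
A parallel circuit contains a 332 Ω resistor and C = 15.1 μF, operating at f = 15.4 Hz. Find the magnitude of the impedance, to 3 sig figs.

299 Ω

ω = 2πf = 96.76 rad/s
X_C = 1/(ωC) = 684 Ω
Parallel: admittances add. Y = 1/R + jωC
Y = (0.00301 + j0.00146) S
|Y| = 0.00335 S → |Z| = 1/|Y| = 299 Ω, ∠Z = −∠Y = -25.9°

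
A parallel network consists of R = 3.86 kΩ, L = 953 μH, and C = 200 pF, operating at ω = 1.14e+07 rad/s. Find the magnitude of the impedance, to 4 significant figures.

X_L = ωL = 10860 Ω
X_C = 1/(ωC) = 438.6 Ω
Parallel: admittances add. Y = 1/R + 1/(jωL) + jωC
Y = (0.0002591 + j0.002188) S
|Y| = 0.002203 S → |Z| = 1/|Y| = 453.9 Ω, ∠Z = −∠Y = -83.25°

453.9 Ω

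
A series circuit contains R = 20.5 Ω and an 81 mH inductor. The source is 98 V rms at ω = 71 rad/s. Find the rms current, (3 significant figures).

4.60 A

X_L = ωL = 5.75 Ω
Z = 20.5 + j5.75 Ω
|Z| = √(20.5² + 5.75²) = 21.3 Ω
I = V/|Z| = 98/21.3 = 4.60 A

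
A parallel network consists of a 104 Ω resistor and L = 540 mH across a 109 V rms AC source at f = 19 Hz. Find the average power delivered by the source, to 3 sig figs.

ω = 2πf = 119.4 rad/s
X_L = ωL = 64.5 Ω
Parallel: admittances add. Y = 1/R + 1/(jωL)
Y = (0.00962 − j0.0155) S
|Y| = 0.0183 S → |Z| = 1/|Y| = 54.8 Ω, ∠Z = −∠Y = 58.2°
I = V/|Z| = 1.99 A
P = VI cos φ = 109 × 1.99 × cos(58.2°) = 114 W

114 W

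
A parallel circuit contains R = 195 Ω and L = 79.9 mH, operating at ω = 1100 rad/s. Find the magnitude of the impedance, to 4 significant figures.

80.13 Ω

X_L = ωL = 87.89 Ω
Parallel: admittances add. Y = 1/R + 1/(jωL)
Y = (0.005128 − j0.01138) S
|Y| = 0.01248 S → |Z| = 1/|Y| = 80.13 Ω, ∠Z = −∠Y = 65.74°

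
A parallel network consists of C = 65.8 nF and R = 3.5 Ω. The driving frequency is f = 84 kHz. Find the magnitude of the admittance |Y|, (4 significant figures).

287.8 mS

ω = 2πf = 527800 rad/s
X_C = 1/(ωC) = 28.79 Ω
Parallel: admittances add. Y = 1/R + jωC
Y = (0.2857 + j0.03473) S
|Y| = 0.2878 S → |Z| = 1/|Y| = 3.474 Ω, ∠Z = −∠Y = -6.930°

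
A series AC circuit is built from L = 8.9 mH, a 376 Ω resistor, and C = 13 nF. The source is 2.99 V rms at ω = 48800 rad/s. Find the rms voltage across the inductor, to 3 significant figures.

X_L = ωL = 434 Ω
X_C = 1/(ωC) = 1580 Ω
Net reactance X = X_L − X_C = -1140 Ω
Z = 376 − j1140 Ω
|Z| = √(376² + 1140²) = 1200 Ω
I = V/|Z| = 2.49 mA
V_L = I·|Z_L| = 0.00249 × 434 = 1.08 V

1.08 V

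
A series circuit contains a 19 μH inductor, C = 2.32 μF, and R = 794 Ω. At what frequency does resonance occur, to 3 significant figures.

ω₀ = 1/√(LC) = 1/√(1.9e-05 × 2.32e-06) = 150600 rad/s
f₀ = ω₀/(2π) = 24.0 kHz

24.0 kHz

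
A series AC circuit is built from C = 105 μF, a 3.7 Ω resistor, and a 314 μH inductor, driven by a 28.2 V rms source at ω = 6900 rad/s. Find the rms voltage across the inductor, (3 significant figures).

16.2 V

X_L = ωL = 2.17 Ω
X_C = 1/(ωC) = 1.38 Ω
Net reactance X = X_L − X_C = 0.786 Ω
Z = 3.70 + j0.786 Ω
|Z| = √(3.70² + 0.786²) = 3.78 Ω
I = V/|Z| = 7.46 A
V_L = I·|Z_L| = 7.46 × 2.17 = 16.2 V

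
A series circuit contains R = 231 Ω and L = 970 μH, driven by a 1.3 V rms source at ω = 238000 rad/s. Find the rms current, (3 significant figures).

X_L = ωL = 231 Ω
Z = 231 + j231 Ω
|Z| = √(231² + 231²) = 327 Ω
I = V/|Z| = 1.3/327 = 3.98 mA

3.98 mA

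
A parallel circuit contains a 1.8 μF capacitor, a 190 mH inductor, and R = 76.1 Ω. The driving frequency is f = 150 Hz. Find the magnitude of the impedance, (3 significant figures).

73.0 Ω

ω = 2πf = 942.5 rad/s
X_L = ωL = 179 Ω
X_C = 1/(ωC) = 589 Ω
Parallel: admittances add. Y = 1/R + 1/(jωL) + jωC
Y = (0.0131 − j0.00389) S
|Y| = 0.0137 S → |Z| = 1/|Y| = 73.0 Ω, ∠Z = −∠Y = 16.5°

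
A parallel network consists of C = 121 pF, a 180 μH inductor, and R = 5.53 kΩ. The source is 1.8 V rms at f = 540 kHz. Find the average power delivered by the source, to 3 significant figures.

ω = 2πf = 3.393e+06 rad/s
X_L = ωL = 611 Ω
X_C = 1/(ωC) = 2440 Ω
Parallel: admittances add. Y = 1/R + 1/(jωL) + jωC
Y = (0.000181 − j0.00123) S
|Y| = 0.00124 S → |Z| = 1/|Y| = 806 Ω, ∠Z = −∠Y = 81.6°
I = V/|Z| = 2.23 mA
P = VI cos φ = 1.8 × 0.00223 × cos(81.6°) = 586 μW

586 μW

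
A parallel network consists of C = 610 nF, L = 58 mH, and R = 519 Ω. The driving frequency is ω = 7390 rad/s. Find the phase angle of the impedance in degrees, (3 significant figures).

-48.5°

X_L = ωL = 429 Ω
X_C = 1/(ωC) = 222 Ω
Parallel: admittances add. Y = 1/R + 1/(jωL) + jωC
Y = (0.00193 + j0.00217) S
|Y| = 0.00291 S → |Z| = 1/|Y| = 344 Ω, ∠Z = −∠Y = -48.5°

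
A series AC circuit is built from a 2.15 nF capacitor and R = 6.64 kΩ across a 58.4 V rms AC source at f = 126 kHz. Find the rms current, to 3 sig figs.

ω = 2πf = 791700 rad/s
X_C = 1/(ωC) = 588 Ω
Z = 6640 − j588 Ω
|Z| = √(6640² + 588²) = 6670 Ω
I = V/|Z| = 58.4/6670 = 8.76 mA

8.76 mA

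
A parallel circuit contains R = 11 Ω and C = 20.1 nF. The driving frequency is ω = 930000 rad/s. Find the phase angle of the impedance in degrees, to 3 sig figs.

-11.6°

X_C = 1/(ωC) = 53.5 Ω
Parallel: admittances add. Y = 1/R + jωC
Y = (0.0909 + j0.0187) S
|Y| = 0.0928 S → |Z| = 1/|Y| = 10.8 Ω, ∠Z = −∠Y = -11.6°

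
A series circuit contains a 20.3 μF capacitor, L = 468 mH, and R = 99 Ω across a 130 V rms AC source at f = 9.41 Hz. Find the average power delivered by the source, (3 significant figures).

ω = 2πf = 59.12 rad/s
X_L = ωL = 27.7 Ω
X_C = 1/(ωC) = 833 Ω
Net reactance X = X_L − X_C = -806 Ω
Z = 99.0 − j806 Ω
|Z| = √(99.0² + 806²) = 812 Ω
∠Z = arctan(-806/99.0) = -83.0°
I = V/|Z| = 160 mA
P = VI cos φ = 130 × 0.160 × cos(-83.0°) = 2.54 W

2.54 W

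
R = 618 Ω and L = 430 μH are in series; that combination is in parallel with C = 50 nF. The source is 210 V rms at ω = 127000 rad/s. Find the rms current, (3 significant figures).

X_L = ωL = 54.6 Ω
X_C = 1/(ωC) = 157 Ω
Branch 1 (R+jX_L): Z₁ = 618 + j54.6 Ω, |Z₁| = 620 Ω
Branch 2 (−jX_C): Z₂ = −j157 Ω
Parallel: Z = Z₁Z₂/(Z₁+Z₂), |Z| = 156 Ω, ∠Z = -75.5°
I = V/|Z| = 210/156 = 1.35 A

1.35 A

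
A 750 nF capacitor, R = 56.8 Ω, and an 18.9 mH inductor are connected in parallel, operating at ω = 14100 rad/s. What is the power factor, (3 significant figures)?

X_L = ωL = 266 Ω
X_C = 1/(ωC) = 94.6 Ω
Parallel: admittances add. Y = 1/R + 1/(jωL) + jωC
Y = (0.0176 + j0.00682) S
|Y| = 0.0189 S → |Z| = 1/|Y| = 53.0 Ω, ∠Z = −∠Y = -21.2°
cos φ = cos(-21.2°) = 0.932

0.932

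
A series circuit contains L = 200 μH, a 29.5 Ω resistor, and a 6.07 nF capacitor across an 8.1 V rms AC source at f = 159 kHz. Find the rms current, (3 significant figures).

ω = 2πf = 999000 rad/s
X_L = ωL = 200 Ω
X_C = 1/(ωC) = 165 Ω
Net reactance X = X_L − X_C = 34.9 Ω
Z = 29.5 + j34.9 Ω
|Z| = √(29.5² + 34.9²) = 45.7 Ω
I = V/|Z| = 8.1/45.7 = 177 mA

177 mA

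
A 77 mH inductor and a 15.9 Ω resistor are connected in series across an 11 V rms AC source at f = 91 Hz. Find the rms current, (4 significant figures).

235.0 mA

ω = 2πf = 571.8 rad/s
X_L = ωL = 44.03 Ω
Z = 15.90 + j44.03 Ω
|Z| = √(15.90² + 44.03²) = 46.81 Ω
I = V/|Z| = 11/46.81 = 235.0 mA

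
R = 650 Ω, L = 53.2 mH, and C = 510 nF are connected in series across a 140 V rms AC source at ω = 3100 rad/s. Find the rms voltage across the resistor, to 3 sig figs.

114 V

X_L = ωL = 165 Ω
X_C = 1/(ωC) = 633 Ω
Net reactance X = X_L − X_C = -468 Ω
Z = 650 − j468 Ω
|Z| = √(650² + 468²) = 801 Ω
I = V/|Z| = 175 mA
V_R = I·|Z_R| = 0.175 × 650 = 114 V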